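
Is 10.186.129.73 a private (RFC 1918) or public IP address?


RFC 1918 private ranges:
  10.0.0.0/8 (10.0.0.0 - 10.255.255.255)
  172.16.0.0/12 (172.16.0.0 - 172.31.255.255)
  192.168.0.0/16 (192.168.0.0 - 192.168.255.255)
Private (in 10.0.0.0/8)


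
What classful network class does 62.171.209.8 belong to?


First octet: 62
Binary: 00111110
0xxxxxxx -> Class A (1-126)
Class A, default mask 255.0.0.0 (/8)


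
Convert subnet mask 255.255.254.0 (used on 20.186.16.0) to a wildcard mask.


Subnet mask: 255.255.254.0
Wildcard = 255.255.255.255 - subnet mask
255 - 255 = 0
255 - 255 = 0
255 - 254 = 1
255 - 0 = 255
Wildcard: 0.0.1.255


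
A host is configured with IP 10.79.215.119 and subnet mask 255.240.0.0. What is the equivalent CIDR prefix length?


Binary: 11111111.11110000.00000000.00000000
Count leading 1s
Prefix: /12


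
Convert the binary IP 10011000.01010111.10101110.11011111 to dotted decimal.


10011000 = 152
01010111 = 87
10101110 = 174
11011111 = 223
IP: 152.87.174.223


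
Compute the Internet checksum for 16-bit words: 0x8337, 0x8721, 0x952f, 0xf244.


Sum all words (with carry folding):
+ 0x8337 = 0x8337
+ 0x8721 = 0x0a59
+ 0x952f = 0x9f88
+ 0xf244 = 0x91cd
One's complement: ~0x91cd
Checksum = 0x6e32


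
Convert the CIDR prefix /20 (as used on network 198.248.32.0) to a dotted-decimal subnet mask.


/20 means 20 network bits, 12 host bits
Binary: 11111111111111111111000000000000
Mask: 255.255.240.0


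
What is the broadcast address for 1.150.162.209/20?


Network: 1.150.160.0/20
Host bits = 12
Set all host bits to 1:
Broadcast: 1.150.175.255


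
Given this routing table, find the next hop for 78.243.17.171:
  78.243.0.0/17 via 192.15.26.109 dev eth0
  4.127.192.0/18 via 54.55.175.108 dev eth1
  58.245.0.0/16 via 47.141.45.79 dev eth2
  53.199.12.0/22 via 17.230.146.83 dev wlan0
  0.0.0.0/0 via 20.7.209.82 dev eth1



Longest prefix match for 78.243.17.171:
  /17 78.243.0.0: MATCH
  /18 4.127.192.0: no
  /16 58.245.0.0: no
  /22 53.199.12.0: no
  /0 0.0.0.0: MATCH
Selected: next-hop 192.15.26.109 via eth0 (matched /17)


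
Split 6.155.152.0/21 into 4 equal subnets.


New prefix = 21 + 2 = 23
Each subnet has 512 addresses
  6.155.152.0/23
  6.155.154.0/23
  6.155.156.0/23
  6.155.158.0/23
Subnets: 6.155.152.0/23, 6.155.154.0/23, 6.155.156.0/23, 6.155.158.0/23


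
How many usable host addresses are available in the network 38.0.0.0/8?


Host bits = 32 - 8 = 24
Total addresses = 2^24 = 16777216
Usable = total - 2 (network and broadcast)
Usable hosts: 16777214


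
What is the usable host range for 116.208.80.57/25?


Network: 116.208.80.0
Broadcast: 116.208.80.127
First usable = network + 1
Last usable = broadcast - 1
Range: 116.208.80.1 to 116.208.80.126


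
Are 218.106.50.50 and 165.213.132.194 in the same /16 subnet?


Mask: 255.255.0.0
218.106.50.50 AND mask = 218.106.0.0
165.213.132.194 AND mask = 165.213.0.0
No, different subnets (218.106.0.0 vs 165.213.0.0)


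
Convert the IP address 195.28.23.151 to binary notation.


195 = 11000011
28 = 00011100
23 = 00010111
151 = 10010111
Binary: 11000011.00011100.00010111.10010111


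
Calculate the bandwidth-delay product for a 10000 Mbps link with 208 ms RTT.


BDP = bandwidth * RTT
= 10000 Mbps * 208 ms
= 10000 * 1e6 * 208 / 1000 bits
= 2080000000 bits
= 260000000 bytes
= 253906.25 KB
BDP = 2080000000 bits (260000000 bytes)


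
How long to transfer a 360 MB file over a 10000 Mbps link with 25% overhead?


Effective throughput = 10000 * (1 - 25/100) = 7500 Mbps
File size in Mb = 360 * 8 = 2880 Mb
Time = 2880 / 7500
Time = 0.384 seconds


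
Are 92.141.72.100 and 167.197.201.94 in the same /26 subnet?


Mask: 255.255.255.192
92.141.72.100 AND mask = 92.141.72.64
167.197.201.94 AND mask = 167.197.201.64
No, different subnets (92.141.72.64 vs 167.197.201.64)


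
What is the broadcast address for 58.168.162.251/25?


Network: 58.168.162.128/25
Host bits = 7
Set all host bits to 1:
Broadcast: 58.168.162.255


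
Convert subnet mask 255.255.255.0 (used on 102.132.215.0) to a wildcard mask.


Subnet mask: 255.255.255.0
Wildcard = 255.255.255.255 - subnet mask
255 - 255 = 0
255 - 255 = 0
255 - 255 = 0
255 - 0 = 255
Wildcard: 0.0.0.255


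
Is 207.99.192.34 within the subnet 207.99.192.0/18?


Subnet network: 207.99.192.0
Test IP AND mask: 207.99.192.0
Yes, 207.99.192.34 is in 207.99.192.0/18


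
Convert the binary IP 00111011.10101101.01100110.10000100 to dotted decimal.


00111011 = 59
10101101 = 173
01100110 = 102
10000100 = 132
IP: 59.173.102.132


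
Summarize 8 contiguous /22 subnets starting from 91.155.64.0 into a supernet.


Original prefix: /22
Number of subnets: 8 = 2^3
New prefix = 22 - 3 = 19
Supernet: 91.155.64.0/19


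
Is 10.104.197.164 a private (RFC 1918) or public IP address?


RFC 1918 private ranges:
  10.0.0.0/8 (10.0.0.0 - 10.255.255.255)
  172.16.0.0/12 (172.16.0.0 - 172.31.255.255)
  192.168.0.0/16 (192.168.0.0 - 192.168.255.255)
Private (in 10.0.0.0/8)


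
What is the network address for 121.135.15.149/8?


IP:   01111001.10000111.00001111.10010101
Mask: 11111111.00000000.00000000.00000000
AND operation:
Net:  01111001.00000000.00000000.00000000
Network: 121.0.0.0/8


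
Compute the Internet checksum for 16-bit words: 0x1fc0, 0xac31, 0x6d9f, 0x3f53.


Sum all words (with carry folding):
+ 0x1fc0 = 0x1fc0
+ 0xac31 = 0xcbf1
+ 0x6d9f = 0x3991
+ 0x3f53 = 0x78e4
One's complement: ~0x78e4
Checksum = 0x871b


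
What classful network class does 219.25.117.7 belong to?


First octet: 219
Binary: 11011011
110xxxxx -> Class C (192-223)
Class C, default mask 255.255.255.0 (/24)


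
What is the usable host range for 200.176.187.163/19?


Network: 200.176.160.0
Broadcast: 200.176.191.255
First usable = network + 1
Last usable = broadcast - 1
Range: 200.176.160.1 to 200.176.191.254


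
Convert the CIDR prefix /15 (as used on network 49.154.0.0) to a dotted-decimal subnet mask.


/15 means 15 network bits, 17 host bits
Binary: 11111111111111100000000000000000
Mask: 255.254.0.0


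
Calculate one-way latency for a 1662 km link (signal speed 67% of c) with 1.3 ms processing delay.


Speed = 0.67 * 3e5 km/s = 201000 km/s
Propagation delay = 1662 / 201000 = 0.0083 s = 8.2687 ms
Processing delay = 1.3 ms
Total one-way latency = 9.5687 ms


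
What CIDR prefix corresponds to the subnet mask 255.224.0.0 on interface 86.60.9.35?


Binary: 11111111.11100000.00000000.00000000
Count leading 1s
Prefix: /11


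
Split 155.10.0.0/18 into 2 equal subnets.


New prefix = 18 + 1 = 19
Each subnet has 8192 addresses
  155.10.0.0/19
  155.10.32.0/19
Subnets: 155.10.0.0/19, 155.10.32.0/19


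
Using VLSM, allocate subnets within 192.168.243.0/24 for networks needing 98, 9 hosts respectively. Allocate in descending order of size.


98 hosts -> /25 (126 usable): 192.168.243.0/25
9 hosts -> /28 (14 usable): 192.168.243.128/28
Allocation: 192.168.243.0/25 (98 hosts, 126 usable); 192.168.243.128/28 (9 hosts, 14 usable)


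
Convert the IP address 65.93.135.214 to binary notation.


65 = 01000001
93 = 01011101
135 = 10000111
214 = 11010110
Binary: 01000001.01011101.10000111.11010110


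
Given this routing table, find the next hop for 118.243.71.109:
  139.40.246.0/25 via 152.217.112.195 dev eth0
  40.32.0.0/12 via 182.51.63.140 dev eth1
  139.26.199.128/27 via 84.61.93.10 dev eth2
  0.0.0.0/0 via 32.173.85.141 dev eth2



Longest prefix match for 118.243.71.109:
  /25 139.40.246.0: no
  /12 40.32.0.0: no
  /27 139.26.199.128: no
  /0 0.0.0.0: MATCH
Selected: next-hop 32.173.85.141 via eth2 (matched /0)


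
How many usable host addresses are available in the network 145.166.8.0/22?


Host bits = 32 - 22 = 10
Total addresses = 2^10 = 1024
Usable = total - 2 (network and broadcast)
Usable hosts: 1022


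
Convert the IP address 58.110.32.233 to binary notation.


58 = 00111010
110 = 01101110
32 = 00100000
233 = 11101001
Binary: 00111010.01101110.00100000.11101001


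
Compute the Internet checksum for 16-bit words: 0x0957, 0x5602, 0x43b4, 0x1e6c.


Sum all words (with carry folding):
+ 0x0957 = 0x0957
+ 0x5602 = 0x5f59
+ 0x43b4 = 0xa30d
+ 0x1e6c = 0xc179
One's complement: ~0xc179
Checksum = 0x3e86


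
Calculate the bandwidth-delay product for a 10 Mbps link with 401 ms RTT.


BDP = bandwidth * RTT
= 10 Mbps * 401 ms
= 10 * 1e6 * 401 / 1000 bits
= 4010000 bits
= 501250 bytes
= 489.502 KB
BDP = 4010000 bits (501250 bytes)


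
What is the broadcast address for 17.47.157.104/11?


Network: 17.32.0.0/11
Host bits = 21
Set all host bits to 1:
Broadcast: 17.63.255.255


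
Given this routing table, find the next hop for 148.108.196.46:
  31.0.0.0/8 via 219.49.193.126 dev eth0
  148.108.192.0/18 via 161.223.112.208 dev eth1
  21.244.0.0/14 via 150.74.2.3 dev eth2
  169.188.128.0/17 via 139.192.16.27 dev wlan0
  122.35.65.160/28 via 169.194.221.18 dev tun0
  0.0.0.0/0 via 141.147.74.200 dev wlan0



Longest prefix match for 148.108.196.46:
  /8 31.0.0.0: no
  /18 148.108.192.0: MATCH
  /14 21.244.0.0: no
  /17 169.188.128.0: no
  /28 122.35.65.160: no
  /0 0.0.0.0: MATCH
Selected: next-hop 161.223.112.208 via eth1 (matched /18)


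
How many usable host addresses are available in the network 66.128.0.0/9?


Host bits = 32 - 9 = 23
Total addresses = 2^23 = 8388608
Usable = total - 2 (network and broadcast)
Usable hosts: 8388606


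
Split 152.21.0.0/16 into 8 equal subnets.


New prefix = 16 + 3 = 19
Each subnet has 8192 addresses
  152.21.0.0/19
  152.21.32.0/19
  152.21.64.0/19
  152.21.96.0/19
  152.21.128.0/19
  152.21.160.0/19
  152.21.192.0/19
  152.21.224.0/19
Subnets: 152.21.0.0/19, 152.21.32.0/19, 152.21.64.0/19, 152.21.96.0/19, 152.21.128.0/19, 152.21.160.0/19, 152.21.192.0/19, 152.21.224.0/19


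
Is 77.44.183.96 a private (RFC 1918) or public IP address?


RFC 1918 private ranges:
  10.0.0.0/8 (10.0.0.0 - 10.255.255.255)
  172.16.0.0/12 (172.16.0.0 - 172.31.255.255)
  192.168.0.0/16 (192.168.0.0 - 192.168.255.255)
Public (not in any RFC 1918 range)


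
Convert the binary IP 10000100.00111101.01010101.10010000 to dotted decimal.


10000100 = 132
00111101 = 61
01010101 = 85
10010000 = 144
IP: 132.61.85.144


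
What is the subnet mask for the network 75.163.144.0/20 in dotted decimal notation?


/20 means 20 network bits, 12 host bits
Binary: 11111111111111111111000000000000
Mask: 255.255.240.0


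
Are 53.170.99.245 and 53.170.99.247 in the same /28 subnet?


Mask: 255.255.255.240
53.170.99.245 AND mask = 53.170.99.240
53.170.99.247 AND mask = 53.170.99.240
Yes, same subnet (53.170.99.240)


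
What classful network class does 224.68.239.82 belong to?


First octet: 224
Binary: 11100000
1110xxxx -> Class D (224-239)
Class D (multicast), default mask N/A


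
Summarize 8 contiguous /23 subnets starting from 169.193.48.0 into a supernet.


Original prefix: /23
Number of subnets: 8 = 2^3
New prefix = 23 - 3 = 20
Supernet: 169.193.48.0/20


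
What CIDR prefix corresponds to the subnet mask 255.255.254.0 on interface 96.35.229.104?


Binary: 11111111.11111111.11111110.00000000
Count leading 1s
Prefix: /23


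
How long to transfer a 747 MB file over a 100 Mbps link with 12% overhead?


Effective throughput = 100 * (1 - 12/100) = 88 Mbps
File size in Mb = 747 * 8 = 5976 Mb
Time = 5976 / 88
Time = 67.9091 seconds


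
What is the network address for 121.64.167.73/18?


IP:   01111001.01000000.10100111.01001001
Mask: 11111111.11111111.11000000.00000000
AND operation:
Net:  01111001.01000000.10000000.00000000
Network: 121.64.128.0/18


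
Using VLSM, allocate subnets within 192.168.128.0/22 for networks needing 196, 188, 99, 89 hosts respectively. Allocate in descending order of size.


196 hosts -> /24 (254 usable): 192.168.128.0/24
188 hosts -> /24 (254 usable): 192.168.129.0/24
99 hosts -> /25 (126 usable): 192.168.130.0/25
89 hosts -> /25 (126 usable): 192.168.130.128/25
Allocation: 192.168.128.0/24 (196 hosts, 254 usable); 192.168.129.0/24 (188 hosts, 254 usable); 192.168.130.0/25 (99 hosts, 126 usable); 192.168.130.128/25 (89 hosts, 126 usable)


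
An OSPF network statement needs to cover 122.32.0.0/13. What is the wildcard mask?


Subnet mask: 255.248.0.0
Wildcard = 255.255.255.255 - subnet mask
255 - 255 = 0
255 - 248 = 7
255 - 0 = 255
255 - 0 = 255
Wildcard: 0.7.255.255


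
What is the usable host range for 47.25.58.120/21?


Network: 47.25.56.0
Broadcast: 47.25.63.255
First usable = network + 1
Last usable = broadcast - 1
Range: 47.25.56.1 to 47.25.63.254


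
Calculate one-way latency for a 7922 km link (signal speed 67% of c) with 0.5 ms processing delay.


Speed = 0.67 * 3e5 km/s = 201000 km/s
Propagation delay = 7922 / 201000 = 0.0394 s = 39.4129 ms
Processing delay = 0.5 ms
Total one-way latency = 39.9129 ms


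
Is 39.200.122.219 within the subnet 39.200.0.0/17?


Subnet network: 39.200.0.0
Test IP AND mask: 39.200.0.0
Yes, 39.200.122.219 is in 39.200.0.0/17


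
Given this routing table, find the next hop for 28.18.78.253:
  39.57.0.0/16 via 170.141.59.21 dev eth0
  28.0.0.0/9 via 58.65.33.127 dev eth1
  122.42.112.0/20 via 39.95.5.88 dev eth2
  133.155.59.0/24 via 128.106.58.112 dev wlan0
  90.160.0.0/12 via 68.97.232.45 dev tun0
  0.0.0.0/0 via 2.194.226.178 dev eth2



Longest prefix match for 28.18.78.253:
  /16 39.57.0.0: no
  /9 28.0.0.0: MATCH
  /20 122.42.112.0: no
  /24 133.155.59.0: no
  /12 90.160.0.0: no
  /0 0.0.0.0: MATCH
Selected: next-hop 58.65.33.127 via eth1 (matched /9)


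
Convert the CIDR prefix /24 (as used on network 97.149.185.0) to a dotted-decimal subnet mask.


/24 means 24 network bits, 8 host bits
Binary: 11111111111111111111111100000000
Mask: 255.255.255.0


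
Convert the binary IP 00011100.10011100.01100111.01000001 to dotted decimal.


00011100 = 28
10011100 = 156
01100111 = 103
01000001 = 65
IP: 28.156.103.65


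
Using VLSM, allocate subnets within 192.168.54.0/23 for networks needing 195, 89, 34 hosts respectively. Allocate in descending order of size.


195 hosts -> /24 (254 usable): 192.168.54.0/24
89 hosts -> /25 (126 usable): 192.168.55.0/25
34 hosts -> /26 (62 usable): 192.168.55.128/26
Allocation: 192.168.54.0/24 (195 hosts, 254 usable); 192.168.55.0/25 (89 hosts, 126 usable); 192.168.55.128/26 (34 hosts, 62 usable)


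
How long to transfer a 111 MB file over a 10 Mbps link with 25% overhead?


Effective throughput = 10 * (1 - 25/100) = 7.5 Mbps
File size in Mb = 111 * 8 = 888 Mb
Time = 888 / 7.5
Time = 118.4 seconds


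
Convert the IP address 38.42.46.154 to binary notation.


38 = 00100110
42 = 00101010
46 = 00101110
154 = 10011010
Binary: 00100110.00101010.00101110.10011010


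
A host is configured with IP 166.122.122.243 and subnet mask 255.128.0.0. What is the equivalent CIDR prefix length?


Binary: 11111111.10000000.00000000.00000000
Count leading 1s
Prefix: /9


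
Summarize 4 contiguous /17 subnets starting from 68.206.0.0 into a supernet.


Original prefix: /17
Number of subnets: 4 = 2^2
New prefix = 17 - 2 = 15
Supernet: 68.206.0.0/15


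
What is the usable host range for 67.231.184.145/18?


Network: 67.231.128.0
Broadcast: 67.231.191.255
First usable = network + 1
Last usable = broadcast - 1
Range: 67.231.128.1 to 67.231.191.254


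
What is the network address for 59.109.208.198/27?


IP:   00111011.01101101.11010000.11000110
Mask: 11111111.11111111.11111111.11100000
AND operation:
Net:  00111011.01101101.11010000.11000000
Network: 59.109.208.192/27


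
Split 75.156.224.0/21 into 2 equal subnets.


New prefix = 21 + 1 = 22
Each subnet has 1024 addresses
  75.156.224.0/22
  75.156.228.0/22
Subnets: 75.156.224.0/22, 75.156.228.0/22


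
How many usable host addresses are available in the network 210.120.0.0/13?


Host bits = 32 - 13 = 19
Total addresses = 2^19 = 524288
Usable = total - 2 (network and broadcast)
Usable hosts: 524286


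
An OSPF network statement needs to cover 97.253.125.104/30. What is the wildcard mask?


Subnet mask: 255.255.255.252
Wildcard = 255.255.255.255 - subnet mask
255 - 255 = 0
255 - 255 = 0
255 - 255 = 0
255 - 252 = 3
Wildcard: 0.0.0.3


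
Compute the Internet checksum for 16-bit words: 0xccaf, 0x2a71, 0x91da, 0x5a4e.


Sum all words (with carry folding):
+ 0xccaf = 0xccaf
+ 0x2a71 = 0xf720
+ 0x91da = 0x88fb
+ 0x5a4e = 0xe349
One's complement: ~0xe349
Checksum = 0x1cb6


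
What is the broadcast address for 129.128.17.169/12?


Network: 129.128.0.0/12
Host bits = 20
Set all host bits to 1:
Broadcast: 129.143.255.255


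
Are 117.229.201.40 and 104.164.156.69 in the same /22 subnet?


Mask: 255.255.252.0
117.229.201.40 AND mask = 117.229.200.0
104.164.156.69 AND mask = 104.164.156.0
No, different subnets (117.229.200.0 vs 104.164.156.0)


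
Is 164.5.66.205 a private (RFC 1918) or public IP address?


RFC 1918 private ranges:
  10.0.0.0/8 (10.0.0.0 - 10.255.255.255)
  172.16.0.0/12 (172.16.0.0 - 172.31.255.255)
  192.168.0.0/16 (192.168.0.0 - 192.168.255.255)
Public (not in any RFC 1918 range)


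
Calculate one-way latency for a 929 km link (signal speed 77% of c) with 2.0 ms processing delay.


Speed = 0.77 * 3e5 km/s = 231000 km/s
Propagation delay = 929 / 231000 = 0.004 s = 4.0216 ms
Processing delay = 2.0 ms
Total one-way latency = 6.0216 ms


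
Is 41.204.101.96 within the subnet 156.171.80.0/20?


Subnet network: 156.171.80.0
Test IP AND mask: 41.204.96.0
No, 41.204.101.96 is not in 156.171.80.0/20


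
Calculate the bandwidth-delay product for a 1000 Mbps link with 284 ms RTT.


BDP = bandwidth * RTT
= 1000 Mbps * 284 ms
= 1000 * 1e6 * 284 / 1000 bits
= 284000000 bits
= 35500000 bytes
= 34667.9688 KB
BDP = 284000000 bits (35500000 bytes)


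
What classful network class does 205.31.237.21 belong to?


First octet: 205
Binary: 11001101
110xxxxx -> Class C (192-223)
Class C, default mask 255.255.255.0 (/24)


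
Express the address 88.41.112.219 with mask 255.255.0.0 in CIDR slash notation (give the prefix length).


Binary: 11111111.11111111.00000000.00000000
Count leading 1s
Prefix: /16


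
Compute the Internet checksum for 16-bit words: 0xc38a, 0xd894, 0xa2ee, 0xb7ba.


Sum all words (with carry folding):
+ 0xc38a = 0xc38a
+ 0xd894 = 0x9c1f
+ 0xa2ee = 0x3f0e
+ 0xb7ba = 0xf6c8
One's complement: ~0xf6c8
Checksum = 0x0937


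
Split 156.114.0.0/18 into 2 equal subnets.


New prefix = 18 + 1 = 19
Each subnet has 8192 addresses
  156.114.0.0/19
  156.114.32.0/19
Subnets: 156.114.0.0/19, 156.114.32.0/19


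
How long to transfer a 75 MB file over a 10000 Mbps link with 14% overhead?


Effective throughput = 10000 * (1 - 14/100) = 8600 Mbps
File size in Mb = 75 * 8 = 600 Mb
Time = 600 / 8600
Time = 0.0698 seconds


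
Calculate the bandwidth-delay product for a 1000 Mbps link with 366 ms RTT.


BDP = bandwidth * RTT
= 1000 Mbps * 366 ms
= 1000 * 1e6 * 366 / 1000 bits
= 366000000 bits
= 45750000 bytes
= 44677.7344 KB
BDP = 366000000 bits (45750000 bytes)


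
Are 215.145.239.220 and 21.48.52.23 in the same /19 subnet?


Mask: 255.255.224.0
215.145.239.220 AND mask = 215.145.224.0
21.48.52.23 AND mask = 21.48.32.0
No, different subnets (215.145.224.0 vs 21.48.32.0)


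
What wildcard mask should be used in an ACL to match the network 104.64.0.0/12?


Subnet mask: 255.240.0.0
Wildcard = 255.255.255.255 - subnet mask
255 - 255 = 0
255 - 240 = 15
255 - 0 = 255
255 - 0 = 255
Wildcard: 0.15.255.255


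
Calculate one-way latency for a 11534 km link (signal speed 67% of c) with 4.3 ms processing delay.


Speed = 0.67 * 3e5 km/s = 201000 km/s
Propagation delay = 11534 / 201000 = 0.0574 s = 57.3831 ms
Processing delay = 4.3 ms
Total one-way latency = 61.6831 ms


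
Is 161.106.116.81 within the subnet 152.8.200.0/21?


Subnet network: 152.8.200.0
Test IP AND mask: 161.106.112.0
No, 161.106.116.81 is not in 152.8.200.0/21


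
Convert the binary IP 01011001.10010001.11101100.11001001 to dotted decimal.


01011001 = 89
10010001 = 145
11101100 = 236
11001001 = 201
IP: 89.145.236.201


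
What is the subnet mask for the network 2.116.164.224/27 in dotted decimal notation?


/27 means 27 network bits, 5 host bits
Binary: 11111111111111111111111111100000
Mask: 255.255.255.224


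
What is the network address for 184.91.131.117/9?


IP:   10111000.01011011.10000011.01110101
Mask: 11111111.10000000.00000000.00000000
AND operation:
Net:  10111000.00000000.00000000.00000000
Network: 184.0.0.0/9


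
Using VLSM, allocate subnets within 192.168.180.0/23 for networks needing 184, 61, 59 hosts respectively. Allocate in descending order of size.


184 hosts -> /24 (254 usable): 192.168.180.0/24
61 hosts -> /26 (62 usable): 192.168.181.0/26
59 hosts -> /26 (62 usable): 192.168.181.64/26
Allocation: 192.168.180.0/24 (184 hosts, 254 usable); 192.168.181.0/26 (61 hosts, 62 usable); 192.168.181.64/26 (59 hosts, 62 usable)


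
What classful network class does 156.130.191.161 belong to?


First octet: 156
Binary: 10011100
10xxxxxx -> Class B (128-191)
Class B, default mask 255.255.0.0 (/16)


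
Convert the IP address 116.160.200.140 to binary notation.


116 = 01110100
160 = 10100000
200 = 11001000
140 = 10001100
Binary: 01110100.10100000.11001000.10001100


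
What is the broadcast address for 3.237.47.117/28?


Network: 3.237.47.112/28
Host bits = 4
Set all host bits to 1:
Broadcast: 3.237.47.127


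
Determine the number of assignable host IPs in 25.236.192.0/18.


Host bits = 32 - 18 = 14
Total addresses = 2^14 = 16384
Usable = total - 2 (network and broadcast)
Usable hosts: 16382


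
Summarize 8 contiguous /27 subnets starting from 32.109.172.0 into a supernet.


Original prefix: /27
Number of subnets: 8 = 2^3
New prefix = 27 - 3 = 24
Supernet: 32.109.172.0/24


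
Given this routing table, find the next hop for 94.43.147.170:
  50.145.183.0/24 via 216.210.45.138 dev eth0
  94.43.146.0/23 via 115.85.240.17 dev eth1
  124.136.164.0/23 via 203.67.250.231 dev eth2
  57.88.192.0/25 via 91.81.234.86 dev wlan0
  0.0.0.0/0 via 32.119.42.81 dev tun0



Longest prefix match for 94.43.147.170:
  /24 50.145.183.0: no
  /23 94.43.146.0: MATCH
  /23 124.136.164.0: no
  /25 57.88.192.0: no
  /0 0.0.0.0: MATCH
Selected: next-hop 115.85.240.17 via eth1 (matched /23)


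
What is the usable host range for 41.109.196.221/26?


Network: 41.109.196.192
Broadcast: 41.109.196.255
First usable = network + 1
Last usable = broadcast - 1
Range: 41.109.196.193 to 41.109.196.254


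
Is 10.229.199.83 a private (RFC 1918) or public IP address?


RFC 1918 private ranges:
  10.0.0.0/8 (10.0.0.0 - 10.255.255.255)
  172.16.0.0/12 (172.16.0.0 - 172.31.255.255)
  192.168.0.0/16 (192.168.0.0 - 192.168.255.255)
Private (in 10.0.0.0/8)


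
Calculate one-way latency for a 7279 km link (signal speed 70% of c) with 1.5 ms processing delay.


Speed = 0.7 * 3e5 km/s = 210000 km/s
Propagation delay = 7279 / 210000 = 0.0347 s = 34.6619 ms
Processing delay = 1.5 ms
Total one-way latency = 36.1619 ms


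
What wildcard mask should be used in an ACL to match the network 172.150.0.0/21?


Subnet mask: 255.255.248.0
Wildcard = 255.255.255.255 - subnet mask
255 - 255 = 0
255 - 255 = 0
255 - 248 = 7
255 - 0 = 255
Wildcard: 0.0.7.255


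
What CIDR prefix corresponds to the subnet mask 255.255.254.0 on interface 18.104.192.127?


Binary: 11111111.11111111.11111110.00000000
Count leading 1s
Prefix: /23


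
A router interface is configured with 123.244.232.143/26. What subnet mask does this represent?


/26 means 26 network bits, 6 host bits
Binary: 11111111111111111111111111000000
Mask: 255.255.255.192


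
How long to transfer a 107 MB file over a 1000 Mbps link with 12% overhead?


Effective throughput = 1000 * (1 - 12/100) = 880 Mbps
File size in Mb = 107 * 8 = 856 Mb
Time = 856 / 880
Time = 0.9727 seconds


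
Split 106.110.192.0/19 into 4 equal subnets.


New prefix = 19 + 2 = 21
Each subnet has 2048 addresses
  106.110.192.0/21
  106.110.200.0/21
  106.110.208.0/21
  106.110.216.0/21
Subnets: 106.110.192.0/21, 106.110.200.0/21, 106.110.208.0/21, 106.110.216.0/21


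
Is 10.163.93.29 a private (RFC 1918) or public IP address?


RFC 1918 private ranges:
  10.0.0.0/8 (10.0.0.0 - 10.255.255.255)
  172.16.0.0/12 (172.16.0.0 - 172.31.255.255)
  192.168.0.0/16 (192.168.0.0 - 192.168.255.255)
Private (in 10.0.0.0/8)


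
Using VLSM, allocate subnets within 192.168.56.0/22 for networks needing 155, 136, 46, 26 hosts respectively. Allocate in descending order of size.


155 hosts -> /24 (254 usable): 192.168.56.0/24
136 hosts -> /24 (254 usable): 192.168.57.0/24
46 hosts -> /26 (62 usable): 192.168.58.0/26
26 hosts -> /27 (30 usable): 192.168.58.64/27
Allocation: 192.168.56.0/24 (155 hosts, 254 usable); 192.168.57.0/24 (136 hosts, 254 usable); 192.168.58.0/26 (46 hosts, 62 usable); 192.168.58.64/27 (26 hosts, 30 usable)


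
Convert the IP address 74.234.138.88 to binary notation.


74 = 01001010
234 = 11101010
138 = 10001010
88 = 01011000
Binary: 01001010.11101010.10001010.01011000


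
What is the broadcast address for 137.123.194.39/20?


Network: 137.123.192.0/20
Host bits = 12
Set all host bits to 1:
Broadcast: 137.123.207.255


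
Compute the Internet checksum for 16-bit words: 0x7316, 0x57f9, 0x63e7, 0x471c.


Sum all words (with carry folding):
+ 0x7316 = 0x7316
+ 0x57f9 = 0xcb0f
+ 0x63e7 = 0x2ef7
+ 0x471c = 0x7613
One's complement: ~0x7613
Checksum = 0x89ec


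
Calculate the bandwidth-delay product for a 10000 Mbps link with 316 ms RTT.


BDP = bandwidth * RTT
= 10000 Mbps * 316 ms
= 10000 * 1e6 * 316 / 1000 bits
= 3160000000 bits
= 395000000 bytes
= 385742.1875 KB
BDP = 3160000000 bits (395000000 bytes)


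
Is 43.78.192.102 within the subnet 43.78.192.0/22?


Subnet network: 43.78.192.0
Test IP AND mask: 43.78.192.0
Yes, 43.78.192.102 is in 43.78.192.0/22


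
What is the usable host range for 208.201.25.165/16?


Network: 208.201.0.0
Broadcast: 208.201.255.255
First usable = network + 1
Last usable = broadcast - 1
Range: 208.201.0.1 to 208.201.255.254


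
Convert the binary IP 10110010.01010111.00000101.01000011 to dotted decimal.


10110010 = 178
01010111 = 87
00000101 = 5
01000011 = 67
IP: 178.87.5.67


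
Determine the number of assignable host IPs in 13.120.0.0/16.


Host bits = 32 - 16 = 16
Total addresses = 2^16 = 65536
Usable = total - 2 (network and broadcast)
Usable hosts: 65534


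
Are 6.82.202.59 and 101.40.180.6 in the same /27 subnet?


Mask: 255.255.255.224
6.82.202.59 AND mask = 6.82.202.32
101.40.180.6 AND mask = 101.40.180.0
No, different subnets (6.82.202.32 vs 101.40.180.0)


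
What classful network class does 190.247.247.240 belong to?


First octet: 190
Binary: 10111110
10xxxxxx -> Class B (128-191)
Class B, default mask 255.255.0.0 (/16)


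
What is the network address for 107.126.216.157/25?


IP:   01101011.01111110.11011000.10011101
Mask: 11111111.11111111.11111111.10000000
AND operation:
Net:  01101011.01111110.11011000.10000000
Network: 107.126.216.128/25


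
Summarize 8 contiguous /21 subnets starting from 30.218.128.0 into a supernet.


Original prefix: /21
Number of subnets: 8 = 2^3
New prefix = 21 - 3 = 18
Supernet: 30.218.128.0/18


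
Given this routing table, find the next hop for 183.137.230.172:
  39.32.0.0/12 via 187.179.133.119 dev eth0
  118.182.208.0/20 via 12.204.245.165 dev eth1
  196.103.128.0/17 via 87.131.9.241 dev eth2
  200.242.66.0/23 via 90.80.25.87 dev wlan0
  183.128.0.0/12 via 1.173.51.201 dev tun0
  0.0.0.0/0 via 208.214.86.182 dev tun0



Longest prefix match for 183.137.230.172:
  /12 39.32.0.0: no
  /20 118.182.208.0: no
  /17 196.103.128.0: no
  /23 200.242.66.0: no
  /12 183.128.0.0: MATCH
  /0 0.0.0.0: MATCH
Selected: next-hop 1.173.51.201 via tun0 (matched /12)


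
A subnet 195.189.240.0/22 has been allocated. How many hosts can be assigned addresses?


Host bits = 32 - 22 = 10
Total addresses = 2^10 = 1024
Usable = total - 2 (network and broadcast)
Usable hosts: 1022


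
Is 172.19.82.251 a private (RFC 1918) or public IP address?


RFC 1918 private ranges:
  10.0.0.0/8 (10.0.0.0 - 10.255.255.255)
  172.16.0.0/12 (172.16.0.0 - 172.31.255.255)
  192.168.0.0/16 (192.168.0.0 - 192.168.255.255)
Private (in 172.16.0.0/12)


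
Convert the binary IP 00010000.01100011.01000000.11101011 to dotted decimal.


00010000 = 16
01100011 = 99
01000000 = 64
11101011 = 235
IP: 16.99.64.235


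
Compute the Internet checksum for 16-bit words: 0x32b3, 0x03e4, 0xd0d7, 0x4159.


Sum all words (with carry folding):
+ 0x32b3 = 0x32b3
+ 0x03e4 = 0x3697
+ 0xd0d7 = 0x076f
+ 0x4159 = 0x48c8
One's complement: ~0x48c8
Checksum = 0xb737


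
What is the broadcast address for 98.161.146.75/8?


Network: 98.0.0.0/8
Host bits = 24
Set all host bits to 1:
Broadcast: 98.255.255.255


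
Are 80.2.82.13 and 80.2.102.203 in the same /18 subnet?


Mask: 255.255.192.0
80.2.82.13 AND mask = 80.2.64.0
80.2.102.203 AND mask = 80.2.64.0
Yes, same subnet (80.2.64.0)


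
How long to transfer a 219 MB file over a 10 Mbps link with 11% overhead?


Effective throughput = 10 * (1 - 11/100) = 8.9 Mbps
File size in Mb = 219 * 8 = 1752 Mb
Time = 1752 / 8.9
Time = 196.8539 seconds


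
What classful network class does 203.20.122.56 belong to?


First octet: 203
Binary: 11001011
110xxxxx -> Class C (192-223)
Class C, default mask 255.255.255.0 (/24)


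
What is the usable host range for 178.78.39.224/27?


Network: 178.78.39.224
Broadcast: 178.78.39.255
First usable = network + 1
Last usable = broadcast - 1
Range: 178.78.39.225 to 178.78.39.254


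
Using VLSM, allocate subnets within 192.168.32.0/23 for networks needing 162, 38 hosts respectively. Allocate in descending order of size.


162 hosts -> /24 (254 usable): 192.168.32.0/24
38 hosts -> /26 (62 usable): 192.168.33.0/26
Allocation: 192.168.32.0/24 (162 hosts, 254 usable); 192.168.33.0/26 (38 hosts, 62 usable)


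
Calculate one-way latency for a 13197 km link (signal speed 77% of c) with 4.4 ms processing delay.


Speed = 0.77 * 3e5 km/s = 231000 km/s
Propagation delay = 13197 / 231000 = 0.0571 s = 57.1299 ms
Processing delay = 4.4 ms
Total one-way latency = 61.5299 ms


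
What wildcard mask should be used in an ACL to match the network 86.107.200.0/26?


Subnet mask: 255.255.255.192
Wildcard = 255.255.255.255 - subnet mask
255 - 255 = 0
255 - 255 = 0
255 - 255 = 0
255 - 192 = 63
Wildcard: 0.0.0.63


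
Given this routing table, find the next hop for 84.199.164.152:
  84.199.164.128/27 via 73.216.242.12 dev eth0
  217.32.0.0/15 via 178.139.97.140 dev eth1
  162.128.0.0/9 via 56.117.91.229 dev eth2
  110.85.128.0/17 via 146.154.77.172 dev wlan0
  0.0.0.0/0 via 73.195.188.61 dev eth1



Longest prefix match for 84.199.164.152:
  /27 84.199.164.128: MATCH
  /15 217.32.0.0: no
  /9 162.128.0.0: no
  /17 110.85.128.0: no
  /0 0.0.0.0: MATCH
Selected: next-hop 73.216.242.12 via eth0 (matched /27)


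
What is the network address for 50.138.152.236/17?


IP:   00110010.10001010.10011000.11101100
Mask: 11111111.11111111.10000000.00000000
AND operation:
Net:  00110010.10001010.10000000.00000000
Network: 50.138.128.0/17


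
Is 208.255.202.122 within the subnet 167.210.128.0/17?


Subnet network: 167.210.128.0
Test IP AND mask: 208.255.128.0
No, 208.255.202.122 is not in 167.210.128.0/17


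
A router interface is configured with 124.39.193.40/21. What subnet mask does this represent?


/21 means 21 network bits, 11 host bits
Binary: 11111111111111111111100000000000
Mask: 255.255.248.0


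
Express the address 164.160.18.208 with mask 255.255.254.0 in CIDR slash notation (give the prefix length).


Binary: 11111111.11111111.11111110.00000000
Count leading 1s
Prefix: /23


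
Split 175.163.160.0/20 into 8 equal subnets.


New prefix = 20 + 3 = 23
Each subnet has 512 addresses
  175.163.160.0/23
  175.163.162.0/23
  175.163.164.0/23
  175.163.166.0/23
  175.163.168.0/23
  175.163.170.0/23
  175.163.172.0/23
  175.163.174.0/23
Subnets: 175.163.160.0/23, 175.163.162.0/23, 175.163.164.0/23, 175.163.166.0/23, 175.163.168.0/23, 175.163.170.0/23, 175.163.172.0/23, 175.163.174.0/23


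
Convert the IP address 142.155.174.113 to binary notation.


142 = 10001110
155 = 10011011
174 = 10101110
113 = 01110001
Binary: 10001110.10011011.10101110.01110001


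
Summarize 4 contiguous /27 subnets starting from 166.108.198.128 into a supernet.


Original prefix: /27
Number of subnets: 4 = 2^2
New prefix = 27 - 2 = 25
Supernet: 166.108.198.128/25


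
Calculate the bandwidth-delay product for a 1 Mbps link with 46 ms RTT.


BDP = bandwidth * RTT
= 1 Mbps * 46 ms
= 1 * 1e6 * 46 / 1000 bits
= 46000 bits
= 5750 bytes
= 5.6152 KB
BDP = 46000 bits (5750 bytes)


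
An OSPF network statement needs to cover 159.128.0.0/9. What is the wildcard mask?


Subnet mask: 255.128.0.0
Wildcard = 255.255.255.255 - subnet mask
255 - 255 = 0
255 - 128 = 127
255 - 0 = 255
255 - 0 = 255
Wildcard: 0.127.255.255


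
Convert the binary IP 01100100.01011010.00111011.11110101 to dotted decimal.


01100100 = 100
01011010 = 90
00111011 = 59
11110101 = 245
IP: 100.90.59.245


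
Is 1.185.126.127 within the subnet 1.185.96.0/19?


Subnet network: 1.185.96.0
Test IP AND mask: 1.185.96.0
Yes, 1.185.126.127 is in 1.185.96.0/19


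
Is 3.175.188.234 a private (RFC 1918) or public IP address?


RFC 1918 private ranges:
  10.0.0.0/8 (10.0.0.0 - 10.255.255.255)
  172.16.0.0/12 (172.16.0.0 - 172.31.255.255)
  192.168.0.0/16 (192.168.0.0 - 192.168.255.255)
Public (not in any RFC 1918 range)


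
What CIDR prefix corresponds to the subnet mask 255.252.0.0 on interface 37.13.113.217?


Binary: 11111111.11111100.00000000.00000000
Count leading 1s
Prefix: /14


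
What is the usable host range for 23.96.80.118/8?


Network: 23.0.0.0
Broadcast: 23.255.255.255
First usable = network + 1
Last usable = broadcast - 1
Range: 23.0.0.1 to 23.255.255.254


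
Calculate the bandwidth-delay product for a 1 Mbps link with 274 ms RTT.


BDP = bandwidth * RTT
= 1 Mbps * 274 ms
= 1 * 1e6 * 274 / 1000 bits
= 274000 bits
= 34250 bytes
= 33.4473 KB
BDP = 274000 bits (34250 bytes)


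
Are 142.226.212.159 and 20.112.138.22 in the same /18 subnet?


Mask: 255.255.192.0
142.226.212.159 AND mask = 142.226.192.0
20.112.138.22 AND mask = 20.112.128.0
No, different subnets (142.226.192.0 vs 20.112.128.0)


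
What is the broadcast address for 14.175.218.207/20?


Network: 14.175.208.0/20
Host bits = 12
Set all host bits to 1:
Broadcast: 14.175.223.255


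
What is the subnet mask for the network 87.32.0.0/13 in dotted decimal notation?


/13 means 13 network bits, 19 host bits
Binary: 11111111111110000000000000000000
Mask: 255.248.0.0


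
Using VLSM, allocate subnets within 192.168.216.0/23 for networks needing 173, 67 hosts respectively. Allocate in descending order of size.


173 hosts -> /24 (254 usable): 192.168.216.0/24
67 hosts -> /25 (126 usable): 192.168.217.0/25
Allocation: 192.168.216.0/24 (173 hosts, 254 usable); 192.168.217.0/25 (67 hosts, 126 usable)


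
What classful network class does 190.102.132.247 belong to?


First octet: 190
Binary: 10111110
10xxxxxx -> Class B (128-191)
Class B, default mask 255.255.0.0 (/16)


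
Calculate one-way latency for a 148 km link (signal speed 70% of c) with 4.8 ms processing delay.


Speed = 0.7 * 3e5 km/s = 210000 km/s
Propagation delay = 148 / 210000 = 0.0007 s = 0.7048 ms
Processing delay = 4.8 ms
Total one-way latency = 5.5048 ms


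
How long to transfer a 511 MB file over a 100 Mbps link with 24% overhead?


Effective throughput = 100 * (1 - 24/100) = 76 Mbps
File size in Mb = 511 * 8 = 4088 Mb
Time = 4088 / 76
Time = 53.7895 seconds


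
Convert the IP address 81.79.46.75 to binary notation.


81 = 01010001
79 = 01001111
46 = 00101110
75 = 01001011
Binary: 01010001.01001111.00101110.01001011


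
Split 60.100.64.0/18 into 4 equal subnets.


New prefix = 18 + 2 = 20
Each subnet has 4096 addresses
  60.100.64.0/20
  60.100.80.0/20
  60.100.96.0/20
  60.100.112.0/20
Subnets: 60.100.64.0/20, 60.100.80.0/20, 60.100.96.0/20, 60.100.112.0/20


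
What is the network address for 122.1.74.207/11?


IP:   01111010.00000001.01001010.11001111
Mask: 11111111.11100000.00000000.00000000
AND operation:
Net:  01111010.00000000.00000000.00000000
Network: 122.0.0.0/11


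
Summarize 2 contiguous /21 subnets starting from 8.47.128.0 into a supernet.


Original prefix: /21
Number of subnets: 2 = 2^1
New prefix = 21 - 1 = 20
Supernet: 8.47.128.0/20


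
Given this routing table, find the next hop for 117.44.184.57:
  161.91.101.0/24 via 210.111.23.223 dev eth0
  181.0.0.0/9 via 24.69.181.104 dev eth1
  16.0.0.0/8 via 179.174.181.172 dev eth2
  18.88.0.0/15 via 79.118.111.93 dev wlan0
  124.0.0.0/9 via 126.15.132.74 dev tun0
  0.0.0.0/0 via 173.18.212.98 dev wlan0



Longest prefix match for 117.44.184.57:
  /24 161.91.101.0: no
  /9 181.0.0.0: no
  /8 16.0.0.0: no
  /15 18.88.0.0: no
  /9 124.0.0.0: no
  /0 0.0.0.0: MATCH
Selected: next-hop 173.18.212.98 via wlan0 (matched /0)


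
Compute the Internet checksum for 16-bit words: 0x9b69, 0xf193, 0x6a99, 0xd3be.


Sum all words (with carry folding):
+ 0x9b69 = 0x9b69
+ 0xf193 = 0x8cfd
+ 0x6a99 = 0xf796
+ 0xd3be = 0xcb55
One's complement: ~0xcb55
Checksum = 0x34aa


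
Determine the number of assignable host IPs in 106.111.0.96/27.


Host bits = 32 - 27 = 5
Total addresses = 2^5 = 32
Usable = total - 2 (network and broadcast)
Usable hosts: 30


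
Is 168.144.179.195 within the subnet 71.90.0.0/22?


Subnet network: 71.90.0.0
Test IP AND mask: 168.144.176.0
No, 168.144.179.195 is not in 71.90.0.0/22


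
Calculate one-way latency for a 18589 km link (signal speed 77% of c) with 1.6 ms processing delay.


Speed = 0.77 * 3e5 km/s = 231000 km/s
Propagation delay = 18589 / 231000 = 0.0805 s = 80.4719 ms
Processing delay = 1.6 ms
Total one-way latency = 82.0719 ms


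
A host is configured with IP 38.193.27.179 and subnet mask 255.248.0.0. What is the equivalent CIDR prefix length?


Binary: 11111111.11111000.00000000.00000000
Count leading 1s
Prefix: /13


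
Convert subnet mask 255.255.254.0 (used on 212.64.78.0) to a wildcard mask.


Subnet mask: 255.255.254.0
Wildcard = 255.255.255.255 - subnet mask
255 - 255 = 0
255 - 255 = 0
255 - 254 = 1
255 - 0 = 255
Wildcard: 0.0.1.255


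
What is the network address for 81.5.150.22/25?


IP:   01010001.00000101.10010110.00010110
Mask: 11111111.11111111.11111111.10000000
AND operation:
Net:  01010001.00000101.10010110.00000000
Network: 81.5.150.0/25


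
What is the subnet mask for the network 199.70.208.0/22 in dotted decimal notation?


/22 means 22 network bits, 10 host bits
Binary: 11111111111111111111110000000000
Mask: 255.255.252.0


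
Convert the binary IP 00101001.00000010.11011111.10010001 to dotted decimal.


00101001 = 41
00000010 = 2
11011111 = 223
10010001 = 145
IP: 41.2.223.145


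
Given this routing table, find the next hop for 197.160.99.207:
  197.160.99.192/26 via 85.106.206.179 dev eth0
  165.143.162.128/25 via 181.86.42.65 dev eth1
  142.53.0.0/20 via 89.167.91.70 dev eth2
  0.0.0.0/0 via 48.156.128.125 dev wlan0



Longest prefix match for 197.160.99.207:
  /26 197.160.99.192: MATCH
  /25 165.143.162.128: no
  /20 142.53.0.0: no
  /0 0.0.0.0: MATCH
Selected: next-hop 85.106.206.179 via eth0 (matched /26)
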